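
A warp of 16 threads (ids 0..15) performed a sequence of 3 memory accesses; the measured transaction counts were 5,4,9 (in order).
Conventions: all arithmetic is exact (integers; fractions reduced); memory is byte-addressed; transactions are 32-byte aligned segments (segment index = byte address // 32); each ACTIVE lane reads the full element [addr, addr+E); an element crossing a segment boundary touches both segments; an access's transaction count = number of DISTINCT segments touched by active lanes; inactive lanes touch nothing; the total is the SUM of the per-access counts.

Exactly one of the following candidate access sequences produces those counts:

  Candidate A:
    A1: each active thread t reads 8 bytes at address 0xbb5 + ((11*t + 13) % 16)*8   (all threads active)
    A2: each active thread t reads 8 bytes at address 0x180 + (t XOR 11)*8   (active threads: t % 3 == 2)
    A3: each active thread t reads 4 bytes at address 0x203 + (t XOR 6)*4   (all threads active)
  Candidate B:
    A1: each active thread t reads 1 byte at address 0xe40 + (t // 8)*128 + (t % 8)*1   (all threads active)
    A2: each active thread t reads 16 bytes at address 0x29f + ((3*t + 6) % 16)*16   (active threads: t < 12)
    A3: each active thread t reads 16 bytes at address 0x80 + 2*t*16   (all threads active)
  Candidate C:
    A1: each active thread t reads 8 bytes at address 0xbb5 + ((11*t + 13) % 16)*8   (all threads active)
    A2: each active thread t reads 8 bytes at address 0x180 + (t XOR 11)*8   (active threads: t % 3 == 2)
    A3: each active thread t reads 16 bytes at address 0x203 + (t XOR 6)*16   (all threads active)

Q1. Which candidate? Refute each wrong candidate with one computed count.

A: A3 gives 3 transactions, not 9
B: A1 gives 2 transactions, not 5
C: all counts match (5,4,9)

Answer: C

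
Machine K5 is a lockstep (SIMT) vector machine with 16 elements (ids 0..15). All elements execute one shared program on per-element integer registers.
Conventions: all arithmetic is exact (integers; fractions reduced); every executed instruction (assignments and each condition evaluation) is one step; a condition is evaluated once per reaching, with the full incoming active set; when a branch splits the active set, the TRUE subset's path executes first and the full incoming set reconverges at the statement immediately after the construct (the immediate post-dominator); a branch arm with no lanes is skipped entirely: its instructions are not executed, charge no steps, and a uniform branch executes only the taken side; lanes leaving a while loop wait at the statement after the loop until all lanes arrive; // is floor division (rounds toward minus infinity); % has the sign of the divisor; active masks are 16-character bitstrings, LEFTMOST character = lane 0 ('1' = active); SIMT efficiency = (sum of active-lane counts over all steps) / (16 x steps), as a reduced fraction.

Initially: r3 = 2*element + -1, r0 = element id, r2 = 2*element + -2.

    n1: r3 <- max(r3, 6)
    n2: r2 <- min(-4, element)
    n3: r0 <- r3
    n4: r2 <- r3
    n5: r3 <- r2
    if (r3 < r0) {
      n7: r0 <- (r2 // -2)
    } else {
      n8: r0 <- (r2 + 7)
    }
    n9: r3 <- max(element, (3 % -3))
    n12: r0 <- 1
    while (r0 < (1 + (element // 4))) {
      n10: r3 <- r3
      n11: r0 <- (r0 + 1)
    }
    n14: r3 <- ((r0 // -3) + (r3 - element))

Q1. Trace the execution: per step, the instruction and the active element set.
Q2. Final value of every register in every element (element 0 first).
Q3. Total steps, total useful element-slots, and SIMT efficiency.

step 0: r3 <- max(r3, 6)             1111111111111111
step 1: r2 <- min(-4, element)       1111111111111111
step 2: r0 <- r3                     1111111111111111
step 3: r2 <- r3                     1111111111111111
step 4: r3 <- r2                     1111111111111111
step 5: eval (r3 < r0)               1111111111111111
step 6: r0 <- (r2 + 7)               1111111111111111
step 7: r3 <- max(element, (3 % -3)) 1111111111111111
step 8: r0 <- 1                      1111111111111111
step 9: eval (r0 < (1 + (element // 4))) 1111111111111111
step 10: r3 <- r3                     0000111111111111
step 11: r0 <- (r0 + 1)               0000111111111111
step 12: eval (r0 < (1 + (element // 4))) 0000111111111111
step 13: r3 <- r3                     0000000011111111
step 14: r0 <- (r0 + 1)               0000000011111111
step 15: eval (r0 < (1 + (element // 4))) 0000000011111111
step 16: r3 <- r3                     0000000000001111
step 17: r0 <- (r0 + 1)               0000000000001111
step 18: eval (r0 < (1 + (element // 4))) 0000000000001111
step 19: r3 <- ((r0 // -3) + (r3 - element)) 1111111111111111

Answer: 20 steps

r3: -1,-1,-1,-1,-1,-1,-1,-1,-1,-1,-1,-1,-2,-2,-2,-2
r0: 1,1,1,1,2,2,2,2,3,3,3,3,4,4,4,4
r2: 6,6,6,6,7,9,11,13,15,17,19,21,23,25,27,29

steps = 20; useful = 248; efficiency = 248/320 = 31/40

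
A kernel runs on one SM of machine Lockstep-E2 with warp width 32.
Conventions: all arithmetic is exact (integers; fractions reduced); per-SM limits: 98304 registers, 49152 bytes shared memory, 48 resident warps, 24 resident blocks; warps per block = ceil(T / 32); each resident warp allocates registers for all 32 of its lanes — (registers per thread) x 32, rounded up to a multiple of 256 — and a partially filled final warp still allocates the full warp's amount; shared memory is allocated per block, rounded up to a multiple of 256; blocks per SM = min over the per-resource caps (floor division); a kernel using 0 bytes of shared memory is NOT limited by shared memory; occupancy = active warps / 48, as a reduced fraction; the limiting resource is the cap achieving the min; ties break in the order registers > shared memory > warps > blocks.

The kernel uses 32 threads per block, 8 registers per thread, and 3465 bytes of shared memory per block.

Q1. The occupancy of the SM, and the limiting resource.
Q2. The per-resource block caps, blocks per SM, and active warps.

Answer: occupancy 13/48, limited by shared memory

registers: 384 blocks
shared memory: 13 blocks
warps: 48 blocks
blocks: 24 blocks

Answer: 13 blocks, 13 active warps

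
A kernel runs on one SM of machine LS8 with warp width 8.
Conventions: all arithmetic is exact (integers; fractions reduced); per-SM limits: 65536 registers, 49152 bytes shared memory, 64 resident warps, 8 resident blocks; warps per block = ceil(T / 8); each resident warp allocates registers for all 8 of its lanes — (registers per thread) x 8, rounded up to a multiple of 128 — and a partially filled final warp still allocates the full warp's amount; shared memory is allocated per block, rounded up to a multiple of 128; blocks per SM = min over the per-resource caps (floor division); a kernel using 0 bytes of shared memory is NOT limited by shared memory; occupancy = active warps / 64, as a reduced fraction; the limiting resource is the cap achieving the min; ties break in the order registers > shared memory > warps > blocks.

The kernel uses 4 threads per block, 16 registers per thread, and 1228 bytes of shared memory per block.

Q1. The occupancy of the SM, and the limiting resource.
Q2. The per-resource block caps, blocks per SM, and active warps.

Answer: occupancy 1/8, limited by blocks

registers: 512 blocks
shared memory: 38 blocks
warps: 64 blocks
blocks: 8 blocks

Answer: 8 blocks, 8 active warps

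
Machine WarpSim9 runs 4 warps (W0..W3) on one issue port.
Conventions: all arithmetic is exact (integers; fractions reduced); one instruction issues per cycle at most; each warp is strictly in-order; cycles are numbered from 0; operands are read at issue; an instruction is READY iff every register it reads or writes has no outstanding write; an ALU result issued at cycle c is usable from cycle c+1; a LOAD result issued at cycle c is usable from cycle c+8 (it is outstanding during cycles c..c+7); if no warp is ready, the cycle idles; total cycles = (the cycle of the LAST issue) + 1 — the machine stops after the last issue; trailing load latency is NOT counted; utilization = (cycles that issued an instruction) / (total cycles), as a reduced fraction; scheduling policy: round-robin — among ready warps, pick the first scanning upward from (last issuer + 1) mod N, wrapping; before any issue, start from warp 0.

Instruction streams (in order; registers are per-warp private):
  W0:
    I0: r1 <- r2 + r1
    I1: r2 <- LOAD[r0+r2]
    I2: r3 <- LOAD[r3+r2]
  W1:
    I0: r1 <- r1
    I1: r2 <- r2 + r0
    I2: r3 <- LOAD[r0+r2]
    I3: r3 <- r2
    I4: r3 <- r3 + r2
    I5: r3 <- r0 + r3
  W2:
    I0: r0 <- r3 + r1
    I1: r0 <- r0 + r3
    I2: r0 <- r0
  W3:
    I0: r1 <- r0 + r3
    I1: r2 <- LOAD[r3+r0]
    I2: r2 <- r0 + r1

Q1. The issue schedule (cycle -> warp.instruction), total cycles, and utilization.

cycle 0: W0.I0
cycle 1: W1.I0
cycle 2: W2.I0
cycle 3: W3.I0
cycle 4: W0.I1
cycle 5: W1.I1
cycle 6: W2.I1
cycle 7: W3.I1
cycle 8: W1.I2
cycle 9: W2.I2
cycle 10: idle
cycle 11: idle
cycle 12: W0.I2
cycle 13: idle
cycle 14: idle
cycle 15: W3.I2
cycle 16: W1.I3
cycle 17: W1.I4
cycle 18: W1.I5

Answer: 19 cycles, utilization 15/19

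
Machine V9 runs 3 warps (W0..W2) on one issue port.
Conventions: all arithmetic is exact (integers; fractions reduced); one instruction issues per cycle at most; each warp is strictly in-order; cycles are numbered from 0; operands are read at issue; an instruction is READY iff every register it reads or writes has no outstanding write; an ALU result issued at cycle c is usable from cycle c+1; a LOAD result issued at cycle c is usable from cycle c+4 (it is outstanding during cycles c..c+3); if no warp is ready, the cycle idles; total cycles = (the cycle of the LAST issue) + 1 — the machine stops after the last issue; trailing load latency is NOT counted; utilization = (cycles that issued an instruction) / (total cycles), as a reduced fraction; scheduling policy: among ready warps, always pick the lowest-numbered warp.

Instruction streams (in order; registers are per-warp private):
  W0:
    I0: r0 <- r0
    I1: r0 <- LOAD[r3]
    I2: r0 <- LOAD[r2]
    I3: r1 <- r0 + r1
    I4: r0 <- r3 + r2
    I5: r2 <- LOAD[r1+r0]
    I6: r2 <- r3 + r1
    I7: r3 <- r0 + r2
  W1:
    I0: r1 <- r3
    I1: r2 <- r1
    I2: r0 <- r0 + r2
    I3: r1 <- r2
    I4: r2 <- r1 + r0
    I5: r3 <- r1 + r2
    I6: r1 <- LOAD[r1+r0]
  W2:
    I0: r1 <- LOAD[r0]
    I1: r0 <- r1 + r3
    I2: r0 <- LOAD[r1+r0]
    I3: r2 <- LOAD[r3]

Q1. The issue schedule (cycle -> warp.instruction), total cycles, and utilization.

cycle 0: W0.I0
cycle 1: W0.I1
cycle 2: W1.I0
cycle 3: W1.I1
cycle 4: W1.I2
cycle 5: W0.I2
cycle 6: W1.I3
cycle 7: W1.I4
cycle 8: W1.I5
cycle 9: W0.I3
cycle 10: W0.I4
cycle 11: W0.I5
cycle 12: W1.I6
cycle 13: W2.I0
cycle 14: idle
cycle 15: W0.I6
cycle 16: W0.I7
cycle 17: W2.I1
cycle 18: W2.I2
cycle 19: W2.I3

Answer: 20 cycles, utilization 19/20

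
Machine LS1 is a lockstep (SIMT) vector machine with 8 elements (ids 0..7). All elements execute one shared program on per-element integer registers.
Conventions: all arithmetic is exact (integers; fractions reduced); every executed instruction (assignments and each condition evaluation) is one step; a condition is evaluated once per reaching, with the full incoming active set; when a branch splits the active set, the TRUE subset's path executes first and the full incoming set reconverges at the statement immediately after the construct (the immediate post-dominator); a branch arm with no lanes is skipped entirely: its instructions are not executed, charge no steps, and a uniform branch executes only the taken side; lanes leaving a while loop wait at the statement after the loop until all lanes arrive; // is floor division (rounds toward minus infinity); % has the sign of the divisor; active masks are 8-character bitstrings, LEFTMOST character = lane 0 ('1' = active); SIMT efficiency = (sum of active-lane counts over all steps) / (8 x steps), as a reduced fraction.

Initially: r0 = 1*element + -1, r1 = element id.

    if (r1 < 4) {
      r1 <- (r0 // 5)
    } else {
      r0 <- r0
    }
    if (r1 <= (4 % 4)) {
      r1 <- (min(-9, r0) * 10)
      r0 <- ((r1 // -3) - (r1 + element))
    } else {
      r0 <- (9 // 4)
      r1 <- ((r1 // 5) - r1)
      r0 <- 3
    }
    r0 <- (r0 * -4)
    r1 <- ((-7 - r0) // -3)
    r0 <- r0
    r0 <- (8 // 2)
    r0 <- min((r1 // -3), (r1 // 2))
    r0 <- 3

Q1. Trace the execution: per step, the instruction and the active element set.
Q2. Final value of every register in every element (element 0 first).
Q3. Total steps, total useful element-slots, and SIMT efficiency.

step 0: eval (r1 < 4)                11111111
step 1: r1 <- (r0 // 5)              11110000
step 2: r0 <- r0                     00001111
step 3: eval (r1 <= (4 % 4))         11111111
step 4: r1 <- (min(-9, r0) * 10)     11110000
step 5: r0 <- ((r1 // -3) - (r1 + element)) 11110000
step 6: r0 <- (9 // 4)               00001111
step 7: r1 <- ((r1 // 5) - r1)       00001111
step 8: r0 <- 3                      00001111
step 9: r0 <- (r0 * -4)              11111111
step 10: r1 <- ((-7 - r0) // -3)      11111111
step 11: r0 <- r0                     11111111
step 12: r0 <- (8 // 2)               11111111
step 13: r0 <- min((r1 // -3), (r1 // 2)) 11111111
step 14: r0 <- 3                      11111111

Answer: 15 steps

r0: 3,3,3,3,3,3,3,3
r1: -158,-157,-155,-154,-2,-2,-2,-2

steps = 15; useful = 92; efficiency = 92/120 = 23/30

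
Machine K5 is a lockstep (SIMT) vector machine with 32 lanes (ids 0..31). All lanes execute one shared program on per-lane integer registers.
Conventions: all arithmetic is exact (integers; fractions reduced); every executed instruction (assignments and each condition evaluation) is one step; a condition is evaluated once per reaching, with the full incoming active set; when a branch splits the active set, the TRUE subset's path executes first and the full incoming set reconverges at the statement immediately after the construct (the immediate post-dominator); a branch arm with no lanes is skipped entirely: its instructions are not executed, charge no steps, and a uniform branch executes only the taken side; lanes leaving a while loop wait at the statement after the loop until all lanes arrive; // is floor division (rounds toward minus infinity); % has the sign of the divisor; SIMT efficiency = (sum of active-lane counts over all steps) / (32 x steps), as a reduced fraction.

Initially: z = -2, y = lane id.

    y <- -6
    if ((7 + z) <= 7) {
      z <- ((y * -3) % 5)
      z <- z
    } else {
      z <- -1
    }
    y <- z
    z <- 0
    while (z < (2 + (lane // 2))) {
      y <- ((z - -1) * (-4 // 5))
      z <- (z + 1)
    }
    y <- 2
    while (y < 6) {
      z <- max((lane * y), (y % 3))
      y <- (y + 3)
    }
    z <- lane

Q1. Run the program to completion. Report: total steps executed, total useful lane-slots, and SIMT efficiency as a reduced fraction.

Answer: 67 steps, 1424 useful, 89/134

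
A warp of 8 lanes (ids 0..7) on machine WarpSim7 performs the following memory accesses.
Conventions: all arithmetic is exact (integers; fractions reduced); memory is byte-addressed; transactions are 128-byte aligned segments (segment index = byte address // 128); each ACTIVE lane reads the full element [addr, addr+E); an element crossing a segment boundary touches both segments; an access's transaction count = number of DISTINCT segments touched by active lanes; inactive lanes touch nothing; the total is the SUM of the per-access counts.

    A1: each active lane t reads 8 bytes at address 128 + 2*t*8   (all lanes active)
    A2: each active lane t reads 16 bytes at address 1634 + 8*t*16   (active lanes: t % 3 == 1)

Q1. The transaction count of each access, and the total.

A1: 1 transaction
A2: 3 transactions

Answer: 1,3; total 4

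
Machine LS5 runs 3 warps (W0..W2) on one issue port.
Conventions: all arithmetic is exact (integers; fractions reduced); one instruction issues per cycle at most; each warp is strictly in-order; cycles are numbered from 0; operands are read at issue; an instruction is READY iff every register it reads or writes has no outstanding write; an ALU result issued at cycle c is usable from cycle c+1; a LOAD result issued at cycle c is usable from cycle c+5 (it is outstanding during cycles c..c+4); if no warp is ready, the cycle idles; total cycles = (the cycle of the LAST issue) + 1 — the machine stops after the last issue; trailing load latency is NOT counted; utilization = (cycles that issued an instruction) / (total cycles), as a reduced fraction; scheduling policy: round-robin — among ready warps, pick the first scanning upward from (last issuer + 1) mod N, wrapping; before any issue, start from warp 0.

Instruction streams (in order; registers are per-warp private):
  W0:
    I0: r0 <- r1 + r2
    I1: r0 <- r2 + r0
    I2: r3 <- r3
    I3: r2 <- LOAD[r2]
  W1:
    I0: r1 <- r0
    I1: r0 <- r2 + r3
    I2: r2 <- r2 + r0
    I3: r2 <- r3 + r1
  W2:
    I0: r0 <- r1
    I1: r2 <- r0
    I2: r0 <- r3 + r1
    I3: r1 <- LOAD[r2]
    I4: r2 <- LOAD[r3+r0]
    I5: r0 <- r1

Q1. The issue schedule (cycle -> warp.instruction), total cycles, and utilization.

cycle 0: W0.I0
cycle 1: W1.I0
cycle 2: W2.I0
cycle 3: W0.I1
cycle 4: W1.I1
cycle 5: W2.I1
cycle 6: W0.I2
cycle 7: W1.I2
cycle 8: W2.I2
cycle 9: W0.I3
cycle 10: W1.I3
cycle 11: W2.I3
cycle 12: W2.I4
cycle 13: idle
cycle 14: idle
cycle 15: idle
cycle 16: W2.I5

Answer: 17 cycles, utilization 14/17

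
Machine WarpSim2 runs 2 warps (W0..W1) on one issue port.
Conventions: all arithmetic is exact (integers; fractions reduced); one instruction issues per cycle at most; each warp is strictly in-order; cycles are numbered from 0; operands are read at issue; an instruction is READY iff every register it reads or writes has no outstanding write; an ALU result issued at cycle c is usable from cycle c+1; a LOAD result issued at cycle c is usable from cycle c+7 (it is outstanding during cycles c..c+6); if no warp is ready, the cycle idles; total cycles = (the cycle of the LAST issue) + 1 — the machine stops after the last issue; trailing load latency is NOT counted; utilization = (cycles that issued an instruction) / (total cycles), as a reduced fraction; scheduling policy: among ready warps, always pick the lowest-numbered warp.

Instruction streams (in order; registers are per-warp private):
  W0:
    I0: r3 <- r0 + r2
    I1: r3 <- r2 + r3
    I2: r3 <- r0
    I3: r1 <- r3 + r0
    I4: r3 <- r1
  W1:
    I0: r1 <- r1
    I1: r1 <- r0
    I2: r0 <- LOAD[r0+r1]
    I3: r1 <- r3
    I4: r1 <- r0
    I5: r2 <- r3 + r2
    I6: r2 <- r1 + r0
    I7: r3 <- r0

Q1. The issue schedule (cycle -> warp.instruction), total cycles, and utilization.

cycle 0: W0.I0
cycle 1: W0.I1
cycle 2: W0.I2
cycle 3: W0.I3
cycle 4: W0.I4
cycle 5: W1.I0
cycle 6: W1.I1
cycle 7: W1.I2
cycle 8: W1.I3
cycle 9: idle
cycle 10: idle
cycle 11: idle
cycle 12: idle
cycle 13: idle
cycle 14: W1.I4
cycle 15: W1.I5
cycle 16: W1.I6
cycle 17: W1.I7

Answer: 18 cycles, utilization 13/18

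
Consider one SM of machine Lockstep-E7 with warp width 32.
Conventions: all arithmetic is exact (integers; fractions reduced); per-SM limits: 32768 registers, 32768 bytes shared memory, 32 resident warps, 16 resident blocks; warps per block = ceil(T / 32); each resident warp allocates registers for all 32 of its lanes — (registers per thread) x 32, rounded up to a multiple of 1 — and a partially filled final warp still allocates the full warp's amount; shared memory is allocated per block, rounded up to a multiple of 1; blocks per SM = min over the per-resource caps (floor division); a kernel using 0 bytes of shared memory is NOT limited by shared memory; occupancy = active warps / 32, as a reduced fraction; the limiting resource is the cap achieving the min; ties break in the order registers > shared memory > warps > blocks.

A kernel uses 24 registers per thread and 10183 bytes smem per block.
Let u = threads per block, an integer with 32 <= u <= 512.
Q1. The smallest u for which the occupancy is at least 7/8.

Answer: u = 289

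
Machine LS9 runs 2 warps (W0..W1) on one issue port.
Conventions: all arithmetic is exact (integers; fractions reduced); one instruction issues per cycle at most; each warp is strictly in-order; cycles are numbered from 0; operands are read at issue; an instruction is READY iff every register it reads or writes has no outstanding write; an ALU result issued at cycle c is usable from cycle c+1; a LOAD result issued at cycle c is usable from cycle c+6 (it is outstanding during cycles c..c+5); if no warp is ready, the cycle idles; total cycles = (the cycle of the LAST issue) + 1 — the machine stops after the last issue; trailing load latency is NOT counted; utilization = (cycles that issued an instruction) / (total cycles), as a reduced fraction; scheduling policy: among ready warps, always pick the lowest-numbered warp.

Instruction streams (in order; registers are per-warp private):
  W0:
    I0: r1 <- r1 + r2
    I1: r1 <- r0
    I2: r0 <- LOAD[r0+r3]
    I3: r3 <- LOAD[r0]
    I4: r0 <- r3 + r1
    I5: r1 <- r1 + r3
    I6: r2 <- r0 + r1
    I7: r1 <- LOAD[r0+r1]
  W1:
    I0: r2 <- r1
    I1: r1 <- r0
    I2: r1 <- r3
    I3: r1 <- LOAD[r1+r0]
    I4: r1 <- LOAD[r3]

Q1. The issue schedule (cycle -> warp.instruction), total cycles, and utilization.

cycle 0: W0.I0
cycle 1: W0.I1
cycle 2: W0.I2
cycle 3: W1.I0
cycle 4: W1.I1
cycle 5: W1.I2
cycle 6: W1.I3
cycle 7: idle
cycle 8: W0.I3
cycle 9: idle
cycle 10: idle
cycle 11: idle
cycle 12: W1.I4
cycle 13: idle
cycle 14: W0.I4
cycle 15: W0.I5
cycle 16: W0.I6
cycle 17: W0.I7

Answer: 18 cycles, utilization 13/18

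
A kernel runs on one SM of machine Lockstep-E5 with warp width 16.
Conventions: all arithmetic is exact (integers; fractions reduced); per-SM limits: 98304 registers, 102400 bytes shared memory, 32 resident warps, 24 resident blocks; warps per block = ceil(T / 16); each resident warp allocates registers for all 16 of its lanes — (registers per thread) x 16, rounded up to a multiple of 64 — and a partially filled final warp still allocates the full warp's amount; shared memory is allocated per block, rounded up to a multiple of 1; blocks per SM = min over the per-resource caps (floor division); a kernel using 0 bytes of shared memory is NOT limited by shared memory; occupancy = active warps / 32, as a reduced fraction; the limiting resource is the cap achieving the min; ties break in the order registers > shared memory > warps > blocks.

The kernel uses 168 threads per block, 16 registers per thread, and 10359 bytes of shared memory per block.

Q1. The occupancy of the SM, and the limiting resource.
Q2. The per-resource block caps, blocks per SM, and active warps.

Answer: occupancy 11/16, limited by warps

registers: 34 blocks
shared memory: 9 blocks
warps: 2 blocks
blocks: 24 blocks

Answer: 2 blocks, 22 active warps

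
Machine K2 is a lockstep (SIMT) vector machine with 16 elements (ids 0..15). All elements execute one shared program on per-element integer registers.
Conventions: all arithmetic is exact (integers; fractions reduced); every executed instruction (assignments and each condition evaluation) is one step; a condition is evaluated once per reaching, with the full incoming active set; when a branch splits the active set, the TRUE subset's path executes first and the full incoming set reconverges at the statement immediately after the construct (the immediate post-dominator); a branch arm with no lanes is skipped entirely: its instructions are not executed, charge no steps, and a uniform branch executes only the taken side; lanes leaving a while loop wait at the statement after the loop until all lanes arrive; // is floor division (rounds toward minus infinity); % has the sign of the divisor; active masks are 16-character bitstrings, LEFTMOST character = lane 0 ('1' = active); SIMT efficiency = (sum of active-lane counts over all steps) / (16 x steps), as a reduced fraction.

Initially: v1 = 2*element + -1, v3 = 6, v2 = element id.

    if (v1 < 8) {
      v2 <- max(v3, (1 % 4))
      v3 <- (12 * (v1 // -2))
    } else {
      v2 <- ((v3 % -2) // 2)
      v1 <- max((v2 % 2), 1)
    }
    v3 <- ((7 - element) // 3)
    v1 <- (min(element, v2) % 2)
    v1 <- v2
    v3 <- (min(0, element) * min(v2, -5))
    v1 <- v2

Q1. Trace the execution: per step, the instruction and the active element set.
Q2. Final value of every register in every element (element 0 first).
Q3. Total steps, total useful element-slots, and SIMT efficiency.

step 0: eval (v1 < 8)                1111111111111111
step 1: v2 <- max(v3, (1 % 4))       1111100000000000
step 2: v3 <- (12 * (v1 // -2))      1111100000000000
step 3: v2 <- ((v3 % -2) // 2)       0000011111111111
step 4: v1 <- max((v2 % 2), 1)       0000011111111111
step 5: v3 <- ((7 - element) // 3)   1111111111111111
step 6: v1 <- (min(element, v2) % 2) 1111111111111111
step 7: v1 <- v2                     1111111111111111
step 8: v3 <- (min(0, element) * min(v2, -5)) 1111111111111111
step 9: v1 <- v2                     1111111111111111

Answer: 10 steps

v1: 6,6,6,6,6,0,0,0,0,0,0,0,0,0,0,0
v3: 0,0,0,0,0,0,0,0,0,0,0,0,0,0,0,0
v2: 6,6,6,6,6,0,0,0,0,0,0,0,0,0,0,0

steps = 10; useful = 128; efficiency = 128/160 = 4/5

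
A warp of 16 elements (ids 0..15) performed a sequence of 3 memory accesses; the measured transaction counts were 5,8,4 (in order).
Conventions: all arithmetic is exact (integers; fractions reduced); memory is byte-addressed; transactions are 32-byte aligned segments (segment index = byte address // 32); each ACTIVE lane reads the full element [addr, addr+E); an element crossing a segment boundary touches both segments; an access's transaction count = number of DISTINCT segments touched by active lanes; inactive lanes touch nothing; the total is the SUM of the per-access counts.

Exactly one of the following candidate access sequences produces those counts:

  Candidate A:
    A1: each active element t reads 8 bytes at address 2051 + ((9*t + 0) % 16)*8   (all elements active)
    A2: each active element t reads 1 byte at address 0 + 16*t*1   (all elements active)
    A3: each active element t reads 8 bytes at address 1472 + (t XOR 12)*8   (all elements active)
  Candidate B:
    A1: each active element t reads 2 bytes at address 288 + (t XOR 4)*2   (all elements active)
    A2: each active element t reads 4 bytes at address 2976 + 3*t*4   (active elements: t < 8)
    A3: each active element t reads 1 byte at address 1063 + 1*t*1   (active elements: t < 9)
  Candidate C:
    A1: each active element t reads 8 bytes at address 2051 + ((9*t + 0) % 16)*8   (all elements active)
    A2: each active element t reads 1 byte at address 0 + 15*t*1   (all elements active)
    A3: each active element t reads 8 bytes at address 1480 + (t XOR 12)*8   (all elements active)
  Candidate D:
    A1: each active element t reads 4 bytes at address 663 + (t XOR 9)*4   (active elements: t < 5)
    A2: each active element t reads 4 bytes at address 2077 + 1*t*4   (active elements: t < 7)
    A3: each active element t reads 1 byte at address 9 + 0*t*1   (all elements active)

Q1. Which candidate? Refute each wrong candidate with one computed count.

B: A1 gives 1 transaction, not 5
C: A3 gives 5 transactions, not 4
D: A1 gives 2 transactions, not 5
A: all counts match (5,8,4)

Answer: A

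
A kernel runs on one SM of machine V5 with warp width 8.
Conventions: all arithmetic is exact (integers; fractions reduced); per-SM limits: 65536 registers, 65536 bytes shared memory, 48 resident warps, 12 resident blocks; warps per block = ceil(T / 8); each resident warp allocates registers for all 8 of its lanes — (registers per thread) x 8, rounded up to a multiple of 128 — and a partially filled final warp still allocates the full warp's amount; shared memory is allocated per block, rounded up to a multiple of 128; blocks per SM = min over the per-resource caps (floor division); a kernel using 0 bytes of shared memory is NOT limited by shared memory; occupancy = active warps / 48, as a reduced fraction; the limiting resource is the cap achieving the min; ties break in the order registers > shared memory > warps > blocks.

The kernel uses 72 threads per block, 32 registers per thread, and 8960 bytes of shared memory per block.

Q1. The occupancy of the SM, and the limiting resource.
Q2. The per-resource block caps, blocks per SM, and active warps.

Answer: occupancy 15/16, limited by warps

registers: 28 blocks
shared memory: 7 blocks
warps: 5 blocks
blocks: 12 blocks

Answer: 5 blocks, 45 active warps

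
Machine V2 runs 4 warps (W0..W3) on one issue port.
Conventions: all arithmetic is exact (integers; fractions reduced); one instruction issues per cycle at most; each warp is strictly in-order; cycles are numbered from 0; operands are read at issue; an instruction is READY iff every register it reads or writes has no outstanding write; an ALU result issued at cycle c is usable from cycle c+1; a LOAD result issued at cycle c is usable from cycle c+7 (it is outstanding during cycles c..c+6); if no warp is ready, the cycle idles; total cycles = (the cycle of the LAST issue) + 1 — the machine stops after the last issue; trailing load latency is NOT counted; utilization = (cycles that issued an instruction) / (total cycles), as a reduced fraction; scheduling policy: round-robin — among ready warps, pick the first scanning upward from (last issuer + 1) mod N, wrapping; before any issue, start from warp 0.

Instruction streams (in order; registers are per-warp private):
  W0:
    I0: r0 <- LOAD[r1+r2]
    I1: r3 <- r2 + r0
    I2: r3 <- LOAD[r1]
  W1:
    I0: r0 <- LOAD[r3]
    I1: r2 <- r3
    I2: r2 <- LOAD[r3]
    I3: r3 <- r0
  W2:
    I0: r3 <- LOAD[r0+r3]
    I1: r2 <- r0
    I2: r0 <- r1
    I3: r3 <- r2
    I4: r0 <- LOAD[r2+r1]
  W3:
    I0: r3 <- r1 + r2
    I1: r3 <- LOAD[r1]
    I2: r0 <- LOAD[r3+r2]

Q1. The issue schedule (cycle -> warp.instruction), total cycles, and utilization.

cycle 0: W0.I0
cycle 1: W1.I0
cycle 2: W2.I0
cycle 3: W3.I0
cycle 4: W1.I1
cycle 5: W2.I1
cycle 6: W3.I1
cycle 7: W0.I1
cycle 8: W1.I2
cycle 9: W2.I2
cycle 10: W0.I2
cycle 11: W1.I3
cycle 12: W2.I3
cycle 13: W3.I2
cycle 14: W2.I4

Answer: 15 cycles, utilization 1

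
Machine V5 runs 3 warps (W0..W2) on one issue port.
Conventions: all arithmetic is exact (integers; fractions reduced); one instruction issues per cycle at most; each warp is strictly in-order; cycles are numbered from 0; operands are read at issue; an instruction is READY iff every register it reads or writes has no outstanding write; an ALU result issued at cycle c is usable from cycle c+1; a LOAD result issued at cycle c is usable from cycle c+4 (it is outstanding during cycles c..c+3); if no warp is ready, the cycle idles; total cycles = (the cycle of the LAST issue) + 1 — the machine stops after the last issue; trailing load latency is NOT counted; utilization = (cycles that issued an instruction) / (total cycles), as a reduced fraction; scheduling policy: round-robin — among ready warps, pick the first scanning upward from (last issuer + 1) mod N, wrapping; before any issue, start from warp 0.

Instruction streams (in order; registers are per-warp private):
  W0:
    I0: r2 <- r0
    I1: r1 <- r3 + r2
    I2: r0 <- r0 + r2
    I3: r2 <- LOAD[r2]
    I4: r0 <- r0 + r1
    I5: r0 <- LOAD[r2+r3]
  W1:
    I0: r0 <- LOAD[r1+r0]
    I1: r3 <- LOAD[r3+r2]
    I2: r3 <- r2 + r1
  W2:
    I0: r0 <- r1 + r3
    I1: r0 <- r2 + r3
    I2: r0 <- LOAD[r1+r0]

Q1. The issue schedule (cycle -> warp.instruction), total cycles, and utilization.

cycle 0: W0.I0
cycle 1: W1.I0
cycle 2: W2.I0
cycle 3: W0.I1
cycle 4: W1.I1
cycle 5: W2.I1
cycle 6: W0.I2
cycle 7: W2.I2
cycle 8: W0.I3
cycle 9: W1.I2
cycle 10: W0.I4
cycle 11: idle
cycle 12: W0.I5

Answer: 13 cycles, utilization 12/13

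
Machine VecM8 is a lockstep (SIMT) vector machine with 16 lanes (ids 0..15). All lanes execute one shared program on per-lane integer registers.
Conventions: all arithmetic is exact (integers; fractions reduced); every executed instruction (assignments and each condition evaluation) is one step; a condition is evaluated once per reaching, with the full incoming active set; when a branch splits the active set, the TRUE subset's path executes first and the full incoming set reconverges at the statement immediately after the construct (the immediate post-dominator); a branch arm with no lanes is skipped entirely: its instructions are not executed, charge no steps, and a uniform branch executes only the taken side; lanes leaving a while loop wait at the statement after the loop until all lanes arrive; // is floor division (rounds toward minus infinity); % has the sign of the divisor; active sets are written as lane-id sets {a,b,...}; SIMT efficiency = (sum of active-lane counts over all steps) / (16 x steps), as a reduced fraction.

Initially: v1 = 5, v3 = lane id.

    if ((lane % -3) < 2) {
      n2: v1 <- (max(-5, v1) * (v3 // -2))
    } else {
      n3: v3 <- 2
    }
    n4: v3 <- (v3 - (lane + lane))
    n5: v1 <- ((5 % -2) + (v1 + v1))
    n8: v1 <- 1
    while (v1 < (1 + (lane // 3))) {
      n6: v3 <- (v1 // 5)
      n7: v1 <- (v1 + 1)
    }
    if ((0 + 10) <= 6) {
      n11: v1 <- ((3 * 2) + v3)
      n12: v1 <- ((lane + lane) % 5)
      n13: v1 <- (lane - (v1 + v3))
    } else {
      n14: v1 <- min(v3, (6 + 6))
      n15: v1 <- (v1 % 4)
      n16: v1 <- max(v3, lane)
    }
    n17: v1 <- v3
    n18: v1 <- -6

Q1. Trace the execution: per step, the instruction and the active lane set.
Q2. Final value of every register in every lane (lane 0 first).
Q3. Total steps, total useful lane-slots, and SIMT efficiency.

step 0: eval ((lane % -3) < 2)       {0,1,2,3,4,5,6,7,8,9,10,11,12,13,14,15}
step 1: v1 <- (max(-5, v1) * (v3 // -2)) {0,1,2,3,4,5,6,7,8,9,10,11,12,13,14,15}
step 2: v3 <- (v3 - (lane + lane))   {0,1,2,3,4,5,6,7,8,9,10,11,12,13,14,15}
step 3: v1 <- ((5 % -2) + (v1 + v1)) {0,1,2,3,4,5,6,7,8,9,10,11,12,13,14,15}
step 4: v1 <- 1                      {0,1,2,3,4,5,6,7,8,9,10,11,12,13,14,15}
step 5: eval (v1 < (1 + (lane // 3))) {0,1,2,3,4,5,6,7,8,9,10,11,12,13,14,15}
step 6: v3 <- (v1 // 5)              {3,4,5,6,7,8,9,10,11,12,13,14,15}
step 7: v1 <- (v1 + 1)               {3,4,5,6,7,8,9,10,11,12,13,14,15}
step 8: eval (v1 < (1 + (lane // 3))) {3,4,5,6,7,8,9,10,11,12,13,14,15}
step 9: v3 <- (v1 // 5)              {6,7,8,9,10,11,12,13,14,15}
step 10: v1 <- (v1 + 1)               {6,7,8,9,10,11,12,13,14,15}
step 11: eval (v1 < (1 + (lane // 3))) {6,7,8,9,10,11,12,13,14,15}
step 12: v3 <- (v1 // 5)              {9,10,11,12,13,14,15}
step 13: v1 <- (v1 + 1)               {9,10,11,12,13,14,15}
step 14: eval (v1 < (1 + (lane // 3))) {9,10,11,12,13,14,15}
step 15: v3 <- (v1 // 5)              {12,13,14,15}
step 16: v1 <- (v1 + 1)               {12,13,14,15}
step 17: eval (v1 < (1 + (lane // 3))) {12,13,14,15}
step 18: v3 <- (v1 // 5)              {15}
step 19: v1 <- (v1 + 1)               {15}
step 20: eval (v1 < (1 + (lane // 3))) {15}
step 21: eval ((0 + 10) <= 6)         {0,1,2,3,4,5,6,7,8,9,10,11,12,13,14,15}
step 22: v1 <- min(v3, (6 + 6))       {0,1,2,3,4,5,6,7,8,9,10,11,12,13,14,15}
step 23: v1 <- (v1 % 4)               {0,1,2,3,4,5,6,7,8,9,10,11,12,13,14,15}
step 24: v1 <- max(v3, lane)          {0,1,2,3,4,5,6,7,8,9,10,11,12,13,14,15}
step 25: v1 <- v3                     {0,1,2,3,4,5,6,7,8,9,10,11,12,13,14,15}
step 26: v1 <- -6                     {0,1,2,3,4,5,6,7,8,9,10,11,12,13,14,15}

Answer: 27 steps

v1: -6,-6,-6,-6,-6,-6,-6,-6,-6,-6,-6,-6,-6,-6,-6,-6
v3: 0,-1,-2,0,0,0,0,0,0,0,0,0,0,0,0,1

steps = 27; useful = 297; efficiency = 297/432 = 11/16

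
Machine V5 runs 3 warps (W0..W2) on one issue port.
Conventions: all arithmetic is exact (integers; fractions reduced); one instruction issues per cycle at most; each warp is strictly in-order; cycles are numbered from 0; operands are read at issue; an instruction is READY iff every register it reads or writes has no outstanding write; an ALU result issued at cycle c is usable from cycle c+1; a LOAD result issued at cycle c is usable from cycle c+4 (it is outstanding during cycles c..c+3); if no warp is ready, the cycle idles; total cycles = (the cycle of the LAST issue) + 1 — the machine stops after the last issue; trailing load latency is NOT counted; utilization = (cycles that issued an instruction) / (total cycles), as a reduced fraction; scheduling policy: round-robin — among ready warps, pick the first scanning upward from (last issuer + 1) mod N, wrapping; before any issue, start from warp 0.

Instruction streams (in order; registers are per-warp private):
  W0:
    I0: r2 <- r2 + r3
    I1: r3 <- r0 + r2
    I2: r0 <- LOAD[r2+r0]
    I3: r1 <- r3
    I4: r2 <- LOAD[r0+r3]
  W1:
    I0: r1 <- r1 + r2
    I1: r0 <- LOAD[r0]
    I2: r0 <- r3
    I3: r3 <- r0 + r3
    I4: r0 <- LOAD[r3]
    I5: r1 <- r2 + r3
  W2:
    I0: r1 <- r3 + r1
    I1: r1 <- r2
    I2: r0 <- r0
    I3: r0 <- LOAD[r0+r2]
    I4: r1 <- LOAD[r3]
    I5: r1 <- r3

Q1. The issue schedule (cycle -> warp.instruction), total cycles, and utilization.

cycle 0: W0.I0
cycle 1: W1.I0
cycle 2: W2.I0
cycle 3: W0.I1
cycle 4: W1.I1
cycle 5: W2.I1
cycle 6: W0.I2
cycle 7: W2.I2
cycle 8: W0.I3
cycle 9: W1.I2
cycle 10: W2.I3
cycle 11: W0.I4
cycle 12: W1.I3
cycle 13: W2.I4
cycle 14: W1.I4
cycle 15: W1.I5
cycle 16: idle
cycle 17: W2.I5

Answer: 18 cycles, utilization 17/18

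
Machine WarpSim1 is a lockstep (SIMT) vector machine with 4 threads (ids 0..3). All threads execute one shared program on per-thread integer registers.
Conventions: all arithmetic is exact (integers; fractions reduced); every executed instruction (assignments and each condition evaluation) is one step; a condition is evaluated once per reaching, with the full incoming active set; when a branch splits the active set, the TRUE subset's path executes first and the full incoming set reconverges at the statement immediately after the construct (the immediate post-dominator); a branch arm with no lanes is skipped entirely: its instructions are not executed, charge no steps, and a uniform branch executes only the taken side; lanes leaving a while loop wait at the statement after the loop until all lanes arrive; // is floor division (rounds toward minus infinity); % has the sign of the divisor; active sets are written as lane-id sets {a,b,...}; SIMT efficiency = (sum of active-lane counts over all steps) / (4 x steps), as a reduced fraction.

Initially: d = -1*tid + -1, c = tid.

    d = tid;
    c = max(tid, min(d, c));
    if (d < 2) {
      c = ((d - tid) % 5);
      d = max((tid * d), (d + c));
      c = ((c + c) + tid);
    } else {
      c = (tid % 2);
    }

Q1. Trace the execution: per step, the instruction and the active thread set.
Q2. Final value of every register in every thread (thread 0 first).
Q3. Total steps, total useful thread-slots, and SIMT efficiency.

step 0: d <- tid                     {0,1,2,3}
step 1: c <- max(tid, min(d, c))     {0,1,2,3}
step 2: eval (d < 2)                 {0,1,2,3}
step 3: c <- ((d - tid) % 5)         {0,1}
step 4: d <- max((tid * d), (d + c)) {0,1}
step 5: c <- ((c + c) + tid)         {0,1}
step 6: c <- (tid % 2)               {2,3}

Answer: 7 steps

d: 0,1,2,3
c: 0,1,0,1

steps = 7; useful = 20; efficiency = 20/28 = 5/7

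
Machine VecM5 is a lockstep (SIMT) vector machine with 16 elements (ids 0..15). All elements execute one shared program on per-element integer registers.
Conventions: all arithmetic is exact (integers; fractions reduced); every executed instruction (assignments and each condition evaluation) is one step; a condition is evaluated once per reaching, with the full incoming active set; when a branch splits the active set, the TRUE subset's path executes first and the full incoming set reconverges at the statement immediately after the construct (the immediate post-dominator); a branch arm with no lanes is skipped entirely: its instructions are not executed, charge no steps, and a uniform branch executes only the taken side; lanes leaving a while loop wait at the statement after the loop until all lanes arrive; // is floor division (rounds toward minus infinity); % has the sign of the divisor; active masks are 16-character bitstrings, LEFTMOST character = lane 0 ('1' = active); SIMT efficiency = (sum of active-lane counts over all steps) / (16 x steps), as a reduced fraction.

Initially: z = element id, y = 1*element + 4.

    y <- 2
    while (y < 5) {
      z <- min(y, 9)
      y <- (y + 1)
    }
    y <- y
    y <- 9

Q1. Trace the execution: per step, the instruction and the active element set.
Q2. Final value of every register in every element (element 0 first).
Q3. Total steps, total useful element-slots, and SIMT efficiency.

step 0: y <- 2                       1111111111111111
step 1: eval (y < 5)                 1111111111111111
step 2: z <- min(y, 9)               1111111111111111
step 3: y <- (y + 1)                 1111111111111111
step 4: eval (y < 5)                 1111111111111111
step 5: z <- min(y, 9)               1111111111111111
step 6: y <- (y + 1)                 1111111111111111
step 7: eval (y < 5)                 1111111111111111
step 8: z <- min(y, 9)               1111111111111111
step 9: y <- (y + 1)                 1111111111111111
step 10: eval (y < 5)                 1111111111111111
step 11: y <- y                       1111111111111111
step 12: y <- 9                       1111111111111111

Answer: 13 steps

z: 4,4,4,4,4,4,4,4,4,4,4,4,4,4,4,4
y: 9,9,9,9,9,9,9,9,9,9,9,9,9,9,9,9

steps = 13; useful = 208; efficiency = 208/208 = 1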